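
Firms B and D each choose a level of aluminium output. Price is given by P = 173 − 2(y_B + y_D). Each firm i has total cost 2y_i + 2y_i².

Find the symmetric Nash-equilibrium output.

17.1

Firm B's profit: π = y_B(173 − 2(y_B + y_D)) − 2y_B − 2y_B².
∂π/∂y_B = 171 − 8y_B − 2y_D = 0, so y_B = 21.375 − 0.25y_D.
The game is symmetric, so in equilibrium y_D = y_B: the reaction function gives 1.25y_B = 21.375, hence y_B = 17.1.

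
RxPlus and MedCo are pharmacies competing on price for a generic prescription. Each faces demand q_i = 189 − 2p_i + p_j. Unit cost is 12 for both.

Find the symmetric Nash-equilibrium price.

71

RxPlus's profit: π = (p_{RxPlus} − 12)(189 − 2p_{RxPlus} + p_{MedCo}).
∂π/∂p_{RxPlus} = 213 − 4p_{RxPlus} + p_{MedCo} = 0 ⇒ p_{RxPlus} = 53.25 + 0.25p_{MedCo}.
Setting p_{RxPlus} = p_{MedCo} in the reaction function: p_{RxPlus} = 53.25 + 0.25p_{RxPlus}, so p_{RxPlus} = 53.25 / 0.75 = 71.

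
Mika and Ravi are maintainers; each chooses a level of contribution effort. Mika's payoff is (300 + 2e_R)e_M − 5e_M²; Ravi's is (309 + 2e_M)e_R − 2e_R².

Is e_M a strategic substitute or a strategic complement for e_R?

Expanding Mika's payoff: 300e_M + 2e_Re_M − 5e_M².
∂π/∂e_M = 300 + 2e_R − 10e_M = 0, so e_M = 30 + 0.2e_R.
The best-response slope de_M/de_R = 0.2 > 0: the reaction function is upward-sloping, so the choices are strategic complements.

strategic complements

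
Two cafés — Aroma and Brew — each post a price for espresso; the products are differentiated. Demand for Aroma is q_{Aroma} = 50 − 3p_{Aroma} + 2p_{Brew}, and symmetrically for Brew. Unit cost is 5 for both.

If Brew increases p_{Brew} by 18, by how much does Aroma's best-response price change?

Aroma's profit: π = (p_{Aroma} − 5)(50 − 3p_{Aroma} + 2p_{Brew}).
∂π/∂p_{Aroma} = 65 − 6p_{Aroma} + 2p_{Brew} = 0 ⇒ p_{Aroma} = 65/6 + (1/3)p_{Brew}.
The reaction-function slope is 1/3, so an 18-unit rise in p_{Brew} moves p_{Aroma} by 1/3 × 18 = 6. Aroma's best response rises — the actions are strategic complements.

6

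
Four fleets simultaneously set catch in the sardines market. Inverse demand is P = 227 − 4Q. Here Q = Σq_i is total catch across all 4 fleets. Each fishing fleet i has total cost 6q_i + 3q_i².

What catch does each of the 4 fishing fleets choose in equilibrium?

8.5

A representative fishing fleet's profit is π_i = q_i(227 − 4Q) − 6q_i − 3q_i², with Q = q_i + Σ_{j≠i} q_j.
First-order condition: 221 − 14q_i − 4Σ_{j≠i} q_j = 0.
With identical fishing fleets, set every q_j = q: then 221 − 14q − 12q = 0, i.e. q = 221/26 = 8.5.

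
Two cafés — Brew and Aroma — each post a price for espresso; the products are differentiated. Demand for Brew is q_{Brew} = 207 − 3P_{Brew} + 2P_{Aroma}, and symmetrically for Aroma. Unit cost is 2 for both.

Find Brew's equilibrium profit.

7879.6875

Brew's profit: π = (P_{Brew} − 2)(207 − 3P_{Brew} + 2P_{Aroma}).
∂π/∂P_{Brew} = 213 − 6P_{Brew} + 2P_{Aroma} = 0 ⇒ P_{Brew} = 35.5 + (1/3)P_{Aroma}.
Setting P_{Brew} = P_{Aroma} in the reaction function: P_{Brew} = 35.5 + (1/3)P_{Brew}, so P_{Brew} = 35.5 / (2/3) = 53.25.
q_{Brew} = 207 − 3·53.25 + 2·53.25 = 153.75.
Profit = (53.25 − 2)·153.75 = 7879.6875.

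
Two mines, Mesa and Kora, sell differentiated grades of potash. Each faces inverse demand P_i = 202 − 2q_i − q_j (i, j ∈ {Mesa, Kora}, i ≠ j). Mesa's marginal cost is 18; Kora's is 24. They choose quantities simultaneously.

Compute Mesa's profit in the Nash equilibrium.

2767.68

Mine Mesa's profit: π = q_{Mesa}(202 − 2q_{Mesa} − q_{Kora}) − 18q_{Mesa}.
∂π/∂q_{Mesa} = 184 − 4q_{Mesa} − q_{Kora} = 0 ⇒ q_{Mesa} = 46 − 0.25q_{Kora}.
Similarly q_{Kora} = 44.5 − 0.25q_{Mesa}.
Solving the two reaction functions simultaneously: (1 − (−0.25)(−0.25))q_{Mesa} = 46 − 0.25·44.5, so 0.9375q_{Mesa} = 34.875 and q_{Mesa} = 37.2.
Then q_{Kora} = 44.5 − 0.25·37.2 = 35.2.
P_{Mesa} = 202 − 2·37.2 − 35.2 = 92.4.
Profit = (92.4 − 18)·37.2 = 2767.68.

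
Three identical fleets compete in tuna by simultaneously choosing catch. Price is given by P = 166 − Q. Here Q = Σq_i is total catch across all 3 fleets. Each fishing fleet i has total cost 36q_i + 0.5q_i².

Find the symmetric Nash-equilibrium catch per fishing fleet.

A representative fishing fleet's profit is π_i = q_i(166 − Q) − 36q_i − 0.5q_i², with Q = q_i + Σ_{j≠i} q_j.
First-order condition: 130 − 3q_i − Σ_{j≠i} q_j = 0.
Imposing symmetry (q_j = q for all j) turns Σ_{j≠i} q_j into 2q, so 130 = 5q and q = 26.

26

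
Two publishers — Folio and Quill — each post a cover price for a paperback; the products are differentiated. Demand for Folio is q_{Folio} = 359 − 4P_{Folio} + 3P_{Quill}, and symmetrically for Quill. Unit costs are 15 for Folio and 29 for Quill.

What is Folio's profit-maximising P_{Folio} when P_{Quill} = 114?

95.125

Folio's profit: π = (P_{Folio} − 15)(359 − 4P_{Folio} + 3P_{Quill}).
∂π/∂P_{Folio} = 419 − 8P_{Folio} + 3P_{Quill} = 0 ⇒ P_{Folio} = 52.375 + 0.375P_{Quill}.
At P_{Quill} = 114: P_{Folio} = 52.375 + 0.375·114 = 95.125.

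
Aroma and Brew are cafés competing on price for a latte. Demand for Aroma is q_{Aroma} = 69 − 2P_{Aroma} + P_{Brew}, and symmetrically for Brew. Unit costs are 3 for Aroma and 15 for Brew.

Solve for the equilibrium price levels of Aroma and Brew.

26.6, 31.4

Aroma's profit: π = (P_{Aroma} − 3)(69 − 2P_{Aroma} + P_{Brew}).
∂π/∂P_{Aroma} = 75 − 4P_{Aroma} + P_{Brew} = 0 ⇒ P_{Aroma} = 18.75 + 0.25P_{Brew}.
Similarly P_{Brew} = 24.75 + 0.25P_{Aroma}.
Solving the two reaction functions simultaneously: (1 − (0.25)(0.25))P_{Aroma} = 18.75 + 0.25·24.75, so 0.9375P_{Aroma} = 24.9375 and P_{Aroma} = 26.6.
Then P_{Brew} = 24.75 + 0.25·26.6 = 31.4.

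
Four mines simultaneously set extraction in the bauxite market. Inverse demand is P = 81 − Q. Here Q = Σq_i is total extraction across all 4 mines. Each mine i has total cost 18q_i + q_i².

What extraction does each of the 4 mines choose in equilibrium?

A representative mine's profit is π_i = q_i(81 − Q) − 18q_i − q_i², with Q = q_i + Σ_{j≠i} q_j.
First-order condition: 63 − 4q_i − Σ_{j≠i} q_j = 0.
Imposing symmetry (q_j = q for all j) turns Σ_{j≠i} q_j into 3q, so 63 = 7q and q = 9.

9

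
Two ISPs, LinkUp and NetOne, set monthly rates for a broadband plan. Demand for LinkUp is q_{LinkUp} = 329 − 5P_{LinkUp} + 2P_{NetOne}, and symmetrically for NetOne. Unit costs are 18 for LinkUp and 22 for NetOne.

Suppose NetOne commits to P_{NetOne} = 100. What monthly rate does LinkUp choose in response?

LinkUp's profit: π = (P_{LinkUp} − 18)(329 − 5P_{LinkUp} + 2P_{NetOne}).
∂π/∂P_{LinkUp} = 419 − 10P_{LinkUp} + 2P_{NetOne} = 0 ⇒ P_{LinkUp} = 41.9 + 0.2P_{NetOne}.
At P_{NetOne} = 100: P_{LinkUp} = 41.9 + 0.2·100 = 61.9.

61.9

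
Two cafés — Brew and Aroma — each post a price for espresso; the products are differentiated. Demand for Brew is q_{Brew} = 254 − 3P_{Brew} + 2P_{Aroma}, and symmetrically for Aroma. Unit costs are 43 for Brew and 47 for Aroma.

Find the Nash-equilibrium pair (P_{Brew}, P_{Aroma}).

Brew's profit: π = (P_{Brew} − 43)(254 − 3P_{Brew} + 2P_{Aroma}).
∂π/∂P_{Brew} = 383 − 6P_{Brew} + 2P_{Aroma} = 0 ⇒ P_{Brew} = 383/6 + (1/3)P_{Aroma}.
Similarly P_{Aroma} = 395/6 + (1/3)P_{Brew}.
Plugging P_{Aroma} into Brew's best response: P_{Brew} = 383/6 + (1/3)(395/6 + (1/3)P_{Brew}) ⇒ (8/9)P_{Brew} = 772/9, so P_{Brew} = 96.5.
Then P_{Aroma} = 395/6 + (1/3)·96.5 = 98.

96.5, 98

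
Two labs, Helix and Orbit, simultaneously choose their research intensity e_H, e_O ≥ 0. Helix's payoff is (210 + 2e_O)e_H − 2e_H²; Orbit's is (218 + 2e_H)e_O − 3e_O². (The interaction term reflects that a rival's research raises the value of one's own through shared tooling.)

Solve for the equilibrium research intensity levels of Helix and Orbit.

Expanding Helix's payoff: 210e_H + 2e_Oe_H − 2e_H².
∂π/∂e_H = 210 + 2e_O − 4e_H = 0, so e_H = 52.5 + 0.5e_O.
Likewise for Orbit: e_O = 109/3 + (1/3)e_H.
Substituting the second reaction function into the first: e_H = 52.5 + 0.5(109/3 + (1/3)e_H), which gives (5/6)e_H = 212/3 ⇒ e_H = 84.8.
Then e_O = 109/3 + (1/3)·84.8 = 64.6.

84.8, 64.6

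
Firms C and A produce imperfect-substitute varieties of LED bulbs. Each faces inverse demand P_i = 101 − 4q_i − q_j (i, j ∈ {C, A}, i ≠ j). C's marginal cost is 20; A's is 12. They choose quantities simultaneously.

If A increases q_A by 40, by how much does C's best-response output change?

-5

Firm C's profit: π = q_C(101 − 4q_C − q_A) − 20q_C.
∂π/∂q_C = 81 − 8q_C − q_A = 0 ⇒ q_C = 10.125 − 0.125q_A.
The reaction-function slope is −0.125, so a 40-unit rise in q_A moves q_C by −0.125 × 40 = −5. C's best response falls — the actions are strategic substitutes.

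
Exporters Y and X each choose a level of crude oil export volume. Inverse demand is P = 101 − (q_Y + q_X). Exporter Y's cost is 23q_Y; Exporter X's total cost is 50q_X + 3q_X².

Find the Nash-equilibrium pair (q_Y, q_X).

38.2, 1.6

Exporter Y's profit: π = q_Y(101 − (q_Y + q_X)) − 23q_Y.
∂π/∂q_Y = 78 − 2q_Y − q_X = 0, so q_Y = 39 − 0.5q_X.
For X: ∂π/∂q_X = 51 − 8q_X − q_Y = 0 ⇒ q_X = 6.375 − 0.125q_Y.
Substituting the second reaction function into the first: q_Y = 39 − 0.5(6.375 − 0.125q_Y), which gives 0.9375q_Y = 35.8125 ⇒ q_Y = 38.2.
Then q_X = 6.375 − 0.125·38.2 = 1.6.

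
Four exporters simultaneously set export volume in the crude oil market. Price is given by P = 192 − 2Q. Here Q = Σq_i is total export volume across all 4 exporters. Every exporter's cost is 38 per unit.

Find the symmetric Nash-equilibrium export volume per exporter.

A representative exporter's profit is π_i = q_i(192 − 2Q) − 38q_i, with Q = q_i + Σ_{j≠i} q_j.
First-order condition: 154 − 4q_i − 2Σ_{j≠i} q_j = 0.
In a symmetric equilibrium every exporter chooses the same q, so Σ_{j≠i} q_j = 3q. The condition becomes 154 − 10q = 0, giving q = 154/10 = 15.4.

15.4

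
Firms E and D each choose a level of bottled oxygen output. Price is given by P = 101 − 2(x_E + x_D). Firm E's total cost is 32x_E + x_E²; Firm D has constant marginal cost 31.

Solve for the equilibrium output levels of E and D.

6.8, 14.1

Firm E's profit: π = x_E(101 − 2(x_E + x_D)) − 32x_E − x_E².
∂π/∂x_E = 69 − 6x_E − 2x_D = 0, so x_E = 11.5 − (1/3)x_D.
For D: ∂π/∂x_D = 70 − 4x_D − 2x_E = 0 ⇒ x_D = 17.5 − 0.5x_E.
Solving the two reaction functions simultaneously: (1 − (−1/3)(−0.5))x_E = 11.5 − (1/3)·17.5, so (5/6)x_E = 17/3 and x_E = 6.8.
Then x_D = 17.5 − 0.5·6.8 = 14.1.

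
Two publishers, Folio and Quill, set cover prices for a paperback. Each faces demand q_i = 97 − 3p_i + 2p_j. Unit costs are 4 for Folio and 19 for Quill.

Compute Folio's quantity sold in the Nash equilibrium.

78.1875

Folio's profit: π = (p_{Folio} − 4)(97 − 3p_{Folio} + 2p_{Quill}).
∂π/∂p_{Folio} = 109 − 6p_{Folio} + 2p_{Quill} = 0 ⇒ p_{Folio} = 109/6 + (1/3)p_{Quill}.
Similarly p_{Quill} = 77/3 + (1/3)p_{Folio}.
Substituting the second reaction function into the first: p_{Folio} = 109/6 + (1/3)(77/3 + (1/3)p_{Folio}), which gives (8/9)p_{Folio} = 481/18 ⇒ p_{Folio} = 30.0625.
Then p_{Quill} = 77/3 + (1/3)·30.0625 = 35.6875.
q_{Folio} = 97 − 3·30.0625 + 2·35.6875 = 78.1875.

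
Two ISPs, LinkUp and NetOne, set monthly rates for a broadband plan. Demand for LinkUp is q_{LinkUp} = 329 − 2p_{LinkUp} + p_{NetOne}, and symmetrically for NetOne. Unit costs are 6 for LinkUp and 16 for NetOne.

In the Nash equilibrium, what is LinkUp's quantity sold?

218

LinkUp's profit: π = (p_{LinkUp} − 6)(329 − 2p_{LinkUp} + p_{NetOne}).
∂π/∂p_{LinkUp} = 341 − 4p_{LinkUp} + p_{NetOne} = 0 ⇒ p_{LinkUp} = 85.25 + 0.25p_{NetOne}.
Similarly p_{NetOne} = 90.25 + 0.25p_{LinkUp}.
Substituting the second reaction function into the first: p_{LinkUp} = 85.25 + 0.25(90.25 + 0.25p_{LinkUp}), which gives 0.9375p_{LinkUp} = 107.8125 ⇒ p_{LinkUp} = 115.
Then p_{NetOne} = 90.25 + 0.25·115 = 119.
q_{LinkUp} = 329 − 2·115 + 119 = 218.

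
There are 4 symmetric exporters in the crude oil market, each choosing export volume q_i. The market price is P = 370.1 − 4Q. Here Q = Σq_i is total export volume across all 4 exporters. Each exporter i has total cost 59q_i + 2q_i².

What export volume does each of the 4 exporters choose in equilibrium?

12.9625

A representative exporter's profit is π_i = q_i(370.1 − 4Q) − 59q_i − 2q_i², with Q = q_i + Σ_{j≠i} q_j.
First-order condition: 311.1 − 12q_i − 4Σ_{j≠i} q_j = 0.
Imposing symmetry (q_j = q for all j) turns Σ_{j≠i} q_j into 3q, so 311.1 = 24q and q = 12.9625.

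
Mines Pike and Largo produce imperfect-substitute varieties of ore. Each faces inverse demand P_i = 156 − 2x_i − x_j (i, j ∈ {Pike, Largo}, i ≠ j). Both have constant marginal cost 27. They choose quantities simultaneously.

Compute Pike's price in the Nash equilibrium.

Mine Pike's profit: π = x_{Pike}(156 − 2x_{Pike} − x_{Largo}) − 27x_{Pike}.
∂π/∂x_{Pike} = 129 − 4x_{Pike} − x_{Largo} = 0 ⇒ x_{Pike} = 32.25 − 0.25x_{Largo}.
The game is symmetric, so in equilibrium x_{Largo} = x_{Pike}: the reaction function gives 1.25x_{Pike} = 32.25, hence x_{Pike} = 25.8.
P_{Pike} = 156 − 2·25.8 − 25.8 = 78.6.

78.6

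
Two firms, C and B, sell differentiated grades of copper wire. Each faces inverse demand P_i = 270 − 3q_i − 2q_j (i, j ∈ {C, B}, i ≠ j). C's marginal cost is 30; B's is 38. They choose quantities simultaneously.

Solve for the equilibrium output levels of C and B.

Firm C's profit: π = q_C(270 − 3q_C − 2q_B) − 30q_C.
∂π/∂q_C = 240 − 6q_C − 2q_B = 0 ⇒ q_C = 40 − (1/3)q_B.
Similarly q_B = 116/3 − (1/3)q_C.
Substituting the second reaction function into the first: q_C = 40 − (1/3)(116/3 − (1/3)q_C), which gives (8/9)q_C = 244/9 ⇒ q_C = 30.5.
Then q_B = 116/3 − (1/3)·30.5 = 28.5.

30.5, 28.5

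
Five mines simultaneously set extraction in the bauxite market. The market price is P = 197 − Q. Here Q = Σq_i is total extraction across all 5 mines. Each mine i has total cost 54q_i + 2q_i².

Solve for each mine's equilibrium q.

14.3

A representative mine's profit is π_i = q_i(197 − Q) − 54q_i − 2q_i², with Q = q_i + Σ_{j≠i} q_j.
First-order condition: 143 − 6q_i − Σ_{j≠i} q_j = 0.
With identical mines, set every q_j = q: then 143 − 6q − 4q = 0, i.e. q = 143/10 = 14.3.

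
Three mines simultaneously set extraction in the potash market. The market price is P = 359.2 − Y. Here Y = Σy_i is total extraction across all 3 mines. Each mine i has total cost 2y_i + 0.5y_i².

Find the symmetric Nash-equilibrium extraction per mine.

71.44

A representative mine's profit is π_i = y_i(359.2 − Y) − 2y_i − 0.5y_i², with Y = y_i + Σ_{j≠i} y_j.
First-order condition: 357.2 − 3y_i − Σ_{j≠i} y_j = 0.
With identical mines, set every y_j = y: then 357.2 − 3y − 2y = 0, i.e. y = 357.2/5 = 71.44.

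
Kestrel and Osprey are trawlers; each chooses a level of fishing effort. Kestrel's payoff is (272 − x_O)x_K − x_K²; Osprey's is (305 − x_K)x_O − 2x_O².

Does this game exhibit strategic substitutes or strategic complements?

Expanding Kestrel's payoff: 272x_K − x_Ox_K − x_K².
∂π/∂x_K = 272 − x_O − 2x_K = 0, so x_K = 136 − 0.5x_O.
The best-response slope dx_K/dx_O = −0.5 < 0: the reaction function is downward-sloping, so the choices are strategic substitutes.

strategic substitutes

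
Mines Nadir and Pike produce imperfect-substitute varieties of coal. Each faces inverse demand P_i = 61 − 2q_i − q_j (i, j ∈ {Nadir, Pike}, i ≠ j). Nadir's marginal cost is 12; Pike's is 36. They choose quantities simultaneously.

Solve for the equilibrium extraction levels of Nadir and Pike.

11.4, 3.4

Mine Nadir's profit: π = q_{Nadir}(61 − 2q_{Nadir} − q_{Pike}) − 12q_{Nadir}.
∂π/∂q_{Nadir} = 49 − 4q_{Nadir} − q_{Pike} = 0 ⇒ q_{Nadir} = 12.25 − 0.25q_{Pike}.
Similarly q_{Pike} = 6.25 − 0.25q_{Nadir}.
Solving the two reaction functions simultaneously: (1 − (−0.25)(−0.25))q_{Nadir} = 12.25 − 0.25·6.25, so 0.9375q_{Nadir} = 10.6875 and q_{Nadir} = 11.4.
Then q_{Pike} = 6.25 − 0.25·11.4 = 3.4.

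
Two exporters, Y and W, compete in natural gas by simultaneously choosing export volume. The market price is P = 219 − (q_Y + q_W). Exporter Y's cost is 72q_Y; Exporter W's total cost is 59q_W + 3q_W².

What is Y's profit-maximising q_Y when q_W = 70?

38.5

Exporter Y's profit: π = q_Y(219 − (q_Y + q_W)) − 72q_Y.
∂π/∂q_Y = 147 − 2q_Y − q_W = 0, so q_Y = 73.5 − 0.5q_W.
At q_W = 70: q_Y = 73.5 − 0.5·70 = 38.5.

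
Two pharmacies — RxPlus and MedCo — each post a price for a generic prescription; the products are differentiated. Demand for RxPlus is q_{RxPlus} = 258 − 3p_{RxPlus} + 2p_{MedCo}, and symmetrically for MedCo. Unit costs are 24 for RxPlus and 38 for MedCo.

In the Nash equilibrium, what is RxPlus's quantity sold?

183.375

RxPlus's profit: π = (p_{RxPlus} − 24)(258 − 3p_{RxPlus} + 2p_{MedCo}).
∂π/∂p_{RxPlus} = 330 − 6p_{RxPlus} + 2p_{MedCo} = 0 ⇒ p_{RxPlus} = 55 + (1/3)p_{MedCo}.
Similarly p_{MedCo} = 62 + (1/3)p_{RxPlus}.
Substituting the second reaction function into the first: p_{RxPlus} = 55 + (1/3)(62 + (1/3)p_{RxPlus}), which gives (8/9)p_{RxPlus} = 227/3 ⇒ p_{RxPlus} = 85.125.
Then p_{MedCo} = 62 + (1/3)·85.125 = 90.375.
q_{RxPlus} = 258 − 3·85.125 + 2·90.375 = 183.375.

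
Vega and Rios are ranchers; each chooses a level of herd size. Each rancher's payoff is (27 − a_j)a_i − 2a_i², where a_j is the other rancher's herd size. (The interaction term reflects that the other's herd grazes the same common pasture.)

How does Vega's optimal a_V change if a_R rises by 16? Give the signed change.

Vega's payoff is (27 − a_R)a_V − 2a_V².
∂π/∂a_V = 27 − a_R − 4a_V = 0, so a_V = 6.75 − 0.25a_R.
The reaction-function slope is −0.25, so a 16-unit rise in a_R moves a_V by −0.25 × 16 = −4. Vega's best response falls — the actions are strategic substitutes.

-4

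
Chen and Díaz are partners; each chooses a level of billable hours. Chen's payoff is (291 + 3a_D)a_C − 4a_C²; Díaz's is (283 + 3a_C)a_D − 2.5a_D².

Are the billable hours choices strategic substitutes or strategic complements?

strategic complements

Expanding Chen's payoff: 291a_C + 3a_Da_C − 4a_C².
∂π/∂a_C = 291 + 3a_D − 8a_C = 0, so a_C = 36.375 + 0.375a_D.
The best-response slope da_C/da_D = 0.375 > 0: the reaction function is upward-sloping, so the choices are strategic complements.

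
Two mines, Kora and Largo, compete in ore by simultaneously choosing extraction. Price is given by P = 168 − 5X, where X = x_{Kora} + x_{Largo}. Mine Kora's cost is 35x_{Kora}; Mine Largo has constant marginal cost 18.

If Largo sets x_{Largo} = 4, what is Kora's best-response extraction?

11.3

Mine Kora's profit: π = x_{Kora}(168 − 5(x_{Kora} + x_{Largo})) − 35x_{Kora}.
∂π/∂x_{Kora} = 133 − 10x_{Kora} − 5x_{Largo} = 0, so x_{Kora} = 13.3 − 0.5x_{Largo}.
At x_{Largo} = 4: x_{Kora} = 13.3 − 0.5·4 = 11.3.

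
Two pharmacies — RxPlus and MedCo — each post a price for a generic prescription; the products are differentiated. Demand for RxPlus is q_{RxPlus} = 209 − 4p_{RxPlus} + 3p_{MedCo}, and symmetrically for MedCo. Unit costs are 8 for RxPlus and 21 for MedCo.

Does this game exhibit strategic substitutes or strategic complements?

RxPlus's profit: π = (p_{RxPlus} − 8)(209 − 4p_{RxPlus} + 3p_{MedCo}).
∂π/∂p_{RxPlus} = 241 − 8p_{RxPlus} + 3p_{MedCo} = 0 ⇒ p_{RxPlus} = 30.125 + 0.375p_{MedCo}.
The best-response slope dp_{RxPlus}/dp_{MedCo} = 0.375 > 0: the reaction function is upward-sloping, so the choices are strategic complements.

strategic complements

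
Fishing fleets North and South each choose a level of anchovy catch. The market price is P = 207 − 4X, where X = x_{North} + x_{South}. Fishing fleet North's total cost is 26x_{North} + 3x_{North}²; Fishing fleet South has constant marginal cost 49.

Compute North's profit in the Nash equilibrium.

505.75

Fishing fleet North's profit: π = x_{North}(207 − 4(x_{North} + x_{South})) − 26x_{North} − 3x_{North}².
∂π/∂x_{North} = 181 − 14x_{North} − 4x_{South} = 0, so x_{North} = 181/14 − (2/7)x_{South}.
For South: ∂π/∂x_{South} = 158 − 8x_{South} − 4x_{North} = 0 ⇒ x_{South} = 19.75 − 0.5x_{North}.
Solving the two reaction functions simultaneously: (1 − (−2/7)(−0.5))x_{North} = 181/14 − (2/7)·19.75, so (6/7)x_{North} = 51/7 and x_{North} = 8.5.
Then x_{South} = 19.75 − 0.5·8.5 = 15.5.
Price P = 207 − 4·24 = 111.
North's profit: (111 − 26)·8.5 − 3(8.5)² = 505.75.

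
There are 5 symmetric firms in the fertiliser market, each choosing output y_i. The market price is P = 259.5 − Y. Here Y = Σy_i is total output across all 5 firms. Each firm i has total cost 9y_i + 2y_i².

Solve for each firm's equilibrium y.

25.05

A representative firm's profit is π_i = y_i(259.5 − Y) − 9y_i − 2y_i², with Y = y_i + Σ_{j≠i} y_j.
First-order condition: 250.5 − 6y_i − Σ_{j≠i} y_j = 0.
In a symmetric equilibrium every firm chooses the same y, so Σ_{j≠i} y_j = 4y. The condition becomes 250.5 − 10y = 0, giving y = 250.5/10 = 25.05.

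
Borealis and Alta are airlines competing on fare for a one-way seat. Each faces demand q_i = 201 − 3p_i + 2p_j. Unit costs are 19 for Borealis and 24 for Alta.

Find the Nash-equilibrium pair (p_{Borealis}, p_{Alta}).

Borealis's profit: π = (p_{Borealis} − 19)(201 − 3p_{Borealis} + 2p_{Alta}).
∂π/∂p_{Borealis} = 258 − 6p_{Borealis} + 2p_{Alta} = 0 ⇒ p_{Borealis} = 43 + (1/3)p_{Alta}.
Similarly p_{Alta} = 45.5 + (1/3)p_{Borealis}.
Solving the two reaction functions simultaneously: (1 − (1/3)(1/3))p_{Borealis} = 43 + (1/3)·45.5, so (8/9)p_{Borealis} = 349/6 and p_{Borealis} = 65.4375.
Then p_{Alta} = 45.5 + (1/3)·65.4375 = 67.3125.

65.4375, 67.3125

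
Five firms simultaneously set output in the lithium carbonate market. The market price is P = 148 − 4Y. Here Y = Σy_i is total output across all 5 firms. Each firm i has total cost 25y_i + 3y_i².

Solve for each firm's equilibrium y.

4.1

A representative firm's profit is π_i = y_i(148 − 4Y) − 25y_i − 3y_i², with Y = y_i + Σ_{j≠i} y_j.
First-order condition: 123 − 14y_i − 4Σ_{j≠i} y_j = 0.
With identical firms, set every y_j = y: then 123 − 14y − 16y = 0, i.e. y = 123/30 = 4.1.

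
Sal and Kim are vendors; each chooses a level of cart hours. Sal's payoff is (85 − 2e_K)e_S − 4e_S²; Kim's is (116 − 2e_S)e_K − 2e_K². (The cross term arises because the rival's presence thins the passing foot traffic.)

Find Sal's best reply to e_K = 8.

8.625

Expanding Sal's payoff: 85e_S − 2e_Ke_S − 4e_S².
∂π/∂e_S = 85 − 2e_K − 8e_S = 0, so e_S = 10.625 − 0.25e_K.
At e_K = 8: e_S = 10.625 − 0.25·8 = 8.625.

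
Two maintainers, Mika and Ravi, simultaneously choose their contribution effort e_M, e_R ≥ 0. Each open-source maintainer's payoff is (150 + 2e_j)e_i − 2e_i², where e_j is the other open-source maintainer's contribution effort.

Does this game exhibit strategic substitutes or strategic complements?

strategic complements

Mika's payoff is (150 + 2e_R)e_M − 2e_M².
∂π/∂e_M = 150 + 2e_R − 4e_M = 0, so e_M = 37.5 + 0.5e_R.
The best-response slope de_M/de_R = 0.5 > 0: the reaction function is upward-sloping, so the choices are strategic complements.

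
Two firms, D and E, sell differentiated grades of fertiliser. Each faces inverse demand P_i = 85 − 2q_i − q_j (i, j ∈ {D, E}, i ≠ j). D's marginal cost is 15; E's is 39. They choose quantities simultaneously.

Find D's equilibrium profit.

Firm D's profit: π = q_D(85 − 2q_D − q_E) − 15q_D.
∂π/∂q_D = 70 − 4q_D − q_E = 0 ⇒ q_D = 17.5 − 0.25q_E.
Similarly q_E = 11.5 − 0.25q_D.
Substituting the second reaction function into the first: q_D = 17.5 − 0.25(11.5 − 0.25q_D), which gives 0.9375q_D = 14.625 ⇒ q_D = 15.6.
Then q_E = 11.5 − 0.25·15.6 = 7.6.
P_D = 85 − 2·15.6 − 7.6 = 46.2.
Profit = (46.2 − 15)·15.6 = 486.72.

486.72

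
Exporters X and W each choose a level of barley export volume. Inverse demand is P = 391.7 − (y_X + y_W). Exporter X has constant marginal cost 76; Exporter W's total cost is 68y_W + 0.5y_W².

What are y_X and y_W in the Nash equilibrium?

Exporter X's profit: π = y_X(391.7 − (y_X + y_W)) − 76y_X.
∂π/∂y_X = 315.7 − 2y_X − y_W = 0, so y_X = 157.85 − 0.5y_W.
For W: ∂π/∂y_W = 323.7 − 3y_W − y_X = 0 ⇒ y_W = 107.9 − (1/3)y_X.
Solving the two reaction functions simultaneously: (1 − (−0.5)(−1/3))y_X = 157.85 − 0.5·107.9, so (5/6)y_X = 103.9 and y_X = 124.68.
Then y_W = 107.9 − (1/3)·124.68 = 66.34.

124.68, 66.34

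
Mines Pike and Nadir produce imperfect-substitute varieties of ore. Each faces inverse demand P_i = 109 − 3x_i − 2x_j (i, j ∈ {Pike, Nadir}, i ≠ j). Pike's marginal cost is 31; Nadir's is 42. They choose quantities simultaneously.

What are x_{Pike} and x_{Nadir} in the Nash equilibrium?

10.4375, 7.6875

Mine Pike's profit: π = x_{Pike}(109 − 3x_{Pike} − 2x_{Nadir}) − 31x_{Pike}.
∂π/∂x_{Pike} = 78 − 6x_{Pike} − 2x_{Nadir} = 0 ⇒ x_{Pike} = 13 − (1/3)x_{Nadir}.
Similarly x_{Nadir} = 67/6 − (1/3)x_{Pike}.
Plugging x_{Nadir} into Pike's best response: x_{Pike} = 13 − (1/3)(67/6 − (1/3)x_{Pike}) ⇒ (8/9)x_{Pike} = 167/18, so x_{Pike} = 10.4375.
Then x_{Nadir} = 67/6 − (1/3)·10.4375 = 7.6875.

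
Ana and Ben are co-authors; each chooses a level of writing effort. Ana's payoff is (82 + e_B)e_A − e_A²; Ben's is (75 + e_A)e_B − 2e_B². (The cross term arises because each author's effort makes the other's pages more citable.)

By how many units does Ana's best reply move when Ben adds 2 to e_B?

1

Expanding Ana's payoff: 82e_A + e_Be_A − e_A².
∂π/∂e_A = 82 + e_B − 2e_A = 0, so e_A = 41 + 0.5e_B.
The reaction-function slope is 0.5, so a 2-unit rise in e_B moves e_A by 0.5 × 2 = 1. Ana's best response rises — the actions are strategic complements.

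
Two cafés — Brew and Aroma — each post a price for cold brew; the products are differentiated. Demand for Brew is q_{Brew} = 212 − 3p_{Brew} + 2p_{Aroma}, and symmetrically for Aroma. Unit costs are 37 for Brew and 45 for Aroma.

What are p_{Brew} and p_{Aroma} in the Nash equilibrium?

82.25, 85.25

Brew's profit: π = (p_{Brew} − 37)(212 − 3p_{Brew} + 2p_{Aroma}).
∂π/∂p_{Brew} = 323 − 6p_{Brew} + 2p_{Aroma} = 0 ⇒ p_{Brew} = 323/6 + (1/3)p_{Aroma}.
Similarly p_{Aroma} = 347/6 + (1/3)p_{Brew}.
Plugging p_{Aroma} into Brew's best response: p_{Brew} = 323/6 + (1/3)(347/6 + (1/3)p_{Brew}) ⇒ (8/9)p_{Brew} = 658/9, so p_{Brew} = 82.25.
Then p_{Aroma} = 347/6 + (1/3)·82.25 = 85.25.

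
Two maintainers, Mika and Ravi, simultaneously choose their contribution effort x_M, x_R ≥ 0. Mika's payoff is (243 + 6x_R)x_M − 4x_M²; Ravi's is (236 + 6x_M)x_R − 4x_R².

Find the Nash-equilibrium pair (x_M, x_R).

120, 119.5

Expanding Mika's payoff: 243x_M + 6x_Rx_M − 4x_M².
∂π/∂x_M = 243 + 6x_R − 8x_M = 0, so x_M = 30.375 + 0.75x_R.
Likewise for Ravi: x_R = 29.5 + 0.75x_M.
Plugging x_R into Mika's best response: x_M = 30.375 + 0.75(29.5 + 0.75x_M) ⇒ 0.4375x_M = 52.5, so x_M = 120.
Then x_R = 29.5 + 0.75·120 = 119.5.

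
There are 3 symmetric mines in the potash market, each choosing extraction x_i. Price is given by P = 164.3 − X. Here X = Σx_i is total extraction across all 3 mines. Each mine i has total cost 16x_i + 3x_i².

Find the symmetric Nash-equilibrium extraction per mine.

A representative mine's profit is π_i = x_i(164.3 − X) − 16x_i − 3x_i², with X = x_i + Σ_{j≠i} x_j.
First-order condition: 148.3 − 8x_i − Σ_{j≠i} x_j = 0.
In a symmetric equilibrium every mine chooses the same x, so Σ_{j≠i} x_j = 2x. The condition becomes 148.3 − 10x = 0, giving x = 148.3/10 = 14.83.

14.83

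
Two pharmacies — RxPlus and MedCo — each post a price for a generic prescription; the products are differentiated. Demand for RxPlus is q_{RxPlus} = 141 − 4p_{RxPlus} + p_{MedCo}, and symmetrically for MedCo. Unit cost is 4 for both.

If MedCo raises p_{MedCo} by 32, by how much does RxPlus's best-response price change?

4

RxPlus's profit: π = (p_{RxPlus} − 4)(141 − 4p_{RxPlus} + p_{MedCo}).
∂π/∂p_{RxPlus} = 157 − 8p_{RxPlus} + p_{MedCo} = 0 ⇒ p_{RxPlus} = 19.625 + 0.125p_{MedCo}.
The reaction-function slope is 0.125, so a 32-unit rise in p_{MedCo} moves p_{RxPlus} by 0.125 × 32 = 4. RxPlus's best response rises — the actions are strategic complements.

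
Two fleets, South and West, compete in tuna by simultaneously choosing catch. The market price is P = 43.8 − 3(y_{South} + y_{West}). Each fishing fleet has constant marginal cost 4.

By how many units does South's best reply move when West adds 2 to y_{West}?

-1

Fishing fleet South's profit: π = y_{South}(43.8 − 3(y_{South} + y_{West})) − 4y_{South}.
∂π/∂y_{South} = 39.8 − 6y_{South} − 3y_{West} = 0, so y_{South} = 199/30 − 0.5y_{West}.
The reaction-function slope is −0.5, so a 2-unit rise in y_{West} moves y_{South} by −0.5 × 2 = −1. South's best response falls — the actions are strategic substitutes.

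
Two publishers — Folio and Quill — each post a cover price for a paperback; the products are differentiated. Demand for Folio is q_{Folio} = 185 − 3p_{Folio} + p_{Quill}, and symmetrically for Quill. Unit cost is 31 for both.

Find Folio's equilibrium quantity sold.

Folio's profit: π = (p_{Folio} − 31)(185 − 3p_{Folio} + p_{Quill}).
∂π/∂p_{Folio} = 278 − 6p_{Folio} + p_{Quill} = 0 ⇒ p_{Folio} = 139/3 + (1/6)p_{Quill}.
By symmetry p_{Quill} = p_{Folio}; substituting into the reaction function, (5/6)p_{Folio} = 139/3 and p_{Folio} = 55.6.
q_{Folio} = 185 − 3·55.6 + 55.6 = 73.8.

73.8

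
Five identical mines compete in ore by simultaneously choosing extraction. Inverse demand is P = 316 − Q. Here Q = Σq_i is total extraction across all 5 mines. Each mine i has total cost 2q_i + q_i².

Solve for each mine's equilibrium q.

A representative mine's profit is π_i = q_i(316 − Q) − 2q_i − q_i², with Q = q_i + Σ_{j≠i} q_j.
First-order condition: 314 − 4q_i − Σ_{j≠i} q_j = 0.
With identical mines, set every q_j = q: then 314 − 4q − 4q = 0, i.e. q = 314/8 = 39.25.

39.25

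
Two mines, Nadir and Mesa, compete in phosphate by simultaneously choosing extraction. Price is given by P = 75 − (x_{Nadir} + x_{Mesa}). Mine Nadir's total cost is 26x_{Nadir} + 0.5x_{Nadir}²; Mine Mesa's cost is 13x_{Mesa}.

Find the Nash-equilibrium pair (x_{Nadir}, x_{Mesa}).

7.2, 27.4

Mine Nadir's profit: π = x_{Nadir}(75 − (x_{Nadir} + x_{Mesa})) − 26x_{Nadir} − 0.5x_{Nadir}².
∂π/∂x_{Nadir} = 49 − 3x_{Nadir} − x_{Mesa} = 0, so x_{Nadir} = 49/3 − (1/3)x_{Mesa}.
For Mesa: ∂π/∂x_{Mesa} = 62 − 2x_{Mesa} − x_{Nadir} = 0 ⇒ x_{Mesa} = 31 − 0.5x_{Nadir}.
Solving the two reaction functions simultaneously: (1 − (−1/3)(−0.5))x_{Nadir} = 49/3 − (1/3)·31, so (5/6)x_{Nadir} = 6 and x_{Nadir} = 7.2.
Then x_{Mesa} = 31 − 0.5·7.2 = 27.4.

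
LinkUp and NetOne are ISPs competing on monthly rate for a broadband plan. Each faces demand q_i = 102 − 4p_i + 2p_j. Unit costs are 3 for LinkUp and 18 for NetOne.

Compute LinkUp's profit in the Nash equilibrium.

1296

LinkUp's profit: π = (p_{LinkUp} − 3)(102 − 4p_{LinkUp} + 2p_{NetOne}).
∂π/∂p_{LinkUp} = 114 − 8p_{LinkUp} + 2p_{NetOne} = 0 ⇒ p_{LinkUp} = 14.25 + 0.25p_{NetOne}.
Similarly p_{NetOne} = 21.75 + 0.25p_{LinkUp}.
Substituting the second reaction function into the first: p_{LinkUp} = 14.25 + 0.25(21.75 + 0.25p_{LinkUp}), which gives 0.9375p_{LinkUp} = 19.6875 ⇒ p_{LinkUp} = 21.
Then p_{NetOne} = 21.75 + 0.25·21 = 27.
q_{LinkUp} = 102 − 4·21 + 2·27 = 72.
Profit = (21 − 3)·72 = 1296.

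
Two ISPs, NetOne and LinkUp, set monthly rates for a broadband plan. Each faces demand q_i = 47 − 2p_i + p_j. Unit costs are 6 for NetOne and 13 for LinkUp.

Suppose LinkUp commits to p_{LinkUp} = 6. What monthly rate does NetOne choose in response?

NetOne's profit: π = (p_{NetOne} − 6)(47 − 2p_{NetOne} + p_{LinkUp}).
∂π/∂p_{NetOne} = 59 − 4p_{NetOne} + p_{LinkUp} = 0 ⇒ p_{NetOne} = 14.75 + 0.25p_{LinkUp}.
At p_{LinkUp} = 6: p_{NetOne} = 14.75 + 0.25·6 = 16.25.

16.25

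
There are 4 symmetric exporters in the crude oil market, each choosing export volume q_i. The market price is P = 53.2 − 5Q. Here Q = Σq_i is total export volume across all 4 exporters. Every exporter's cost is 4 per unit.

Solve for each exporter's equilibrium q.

1.968

A representative exporter's profit is π_i = q_i(53.2 − 5Q) − 4q_i, with Q = q_i + Σ_{j≠i} q_j.
First-order condition: 49.2 − 10q_i − 5Σ_{j≠i} q_j = 0.
Imposing symmetry (q_j = q for all j) turns Σ_{j≠i} q_j into 3q, so 49.2 = 25q and q = 1.968.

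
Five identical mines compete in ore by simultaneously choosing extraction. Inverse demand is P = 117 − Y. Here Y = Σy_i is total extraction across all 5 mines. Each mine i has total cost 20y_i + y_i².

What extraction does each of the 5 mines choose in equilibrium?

12.125

A representative mine's profit is π_i = y_i(117 − Y) − 20y_i − y_i², with Y = y_i + Σ_{j≠i} y_j.
First-order condition: 97 − 4y_i − Σ_{j≠i} y_j = 0.
Imposing symmetry (y_j = y for all j) turns Σ_{j≠i} y_j into 4y, so 97 = 8y and y = 12.125.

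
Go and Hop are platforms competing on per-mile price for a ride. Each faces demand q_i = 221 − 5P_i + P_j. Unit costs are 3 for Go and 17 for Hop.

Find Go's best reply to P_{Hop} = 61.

Go's profit: π = (P_{Go} − 3)(221 − 5P_{Go} + P_{Hop}).
∂π/∂P_{Go} = 236 − 10P_{Go} + P_{Hop} = 0 ⇒ P_{Go} = 23.6 + 0.1P_{Hop}.
At P_{Hop} = 61: P_{Go} = 23.6 + 0.1·61 = 29.7.

29.7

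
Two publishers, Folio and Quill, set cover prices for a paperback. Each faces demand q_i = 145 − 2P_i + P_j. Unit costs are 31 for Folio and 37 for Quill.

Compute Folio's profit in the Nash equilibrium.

3010.88

Folio's profit: π = (P_{Folio} − 31)(145 − 2P_{Folio} + P_{Quill}).
∂π/∂P_{Folio} = 207 − 4P_{Folio} + P_{Quill} = 0 ⇒ P_{Folio} = 51.75 + 0.25P_{Quill}.
Similarly P_{Quill} = 54.75 + 0.25P_{Folio}.
Plugging P_{Quill} into Folio's best response: P_{Folio} = 51.75 + 0.25(54.75 + 0.25P_{Folio}) ⇒ 0.9375P_{Folio} = 65.4375, so P_{Folio} = 69.8.
Then P_{Quill} = 54.75 + 0.25·69.8 = 72.2.
q_{Folio} = 145 − 2·69.8 + 72.2 = 77.6.
Profit = (69.8 − 31)·77.6 = 3010.88.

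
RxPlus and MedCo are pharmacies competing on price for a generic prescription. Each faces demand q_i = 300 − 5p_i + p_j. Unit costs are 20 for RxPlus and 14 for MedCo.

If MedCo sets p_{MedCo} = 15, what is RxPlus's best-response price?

RxPlus's profit: π = (p_{RxPlus} − 20)(300 − 5p_{RxPlus} + p_{MedCo}).
∂π/∂p_{RxPlus} = 400 − 10p_{RxPlus} + p_{MedCo} = 0 ⇒ p_{RxPlus} = 40 + 0.1p_{MedCo}.
At p_{MedCo} = 15: p_{RxPlus} = 40 + 0.1·15 = 41.5.

41.5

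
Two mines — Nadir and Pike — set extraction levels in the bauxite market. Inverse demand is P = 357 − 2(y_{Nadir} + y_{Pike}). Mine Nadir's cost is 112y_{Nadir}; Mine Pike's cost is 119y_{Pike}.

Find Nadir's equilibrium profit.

Mine Nadir's profit: π = y_{Nadir}(357 − 2(y_{Nadir} + y_{Pike})) − 112y_{Nadir}.
∂π/∂y_{Nadir} = 245 − 4y_{Nadir} − 2y_{Pike} = 0, so y_{Nadir} = 61.25 − 0.5y_{Pike}.
By the same steps for Pike: y_{Pike} = 59.5 − 0.5y_{Nadir}.
Plugging y_{Pike} into Nadir's best response: y_{Nadir} = 61.25 − 0.5(59.5 − 0.5y_{Nadir}) ⇒ 0.75y_{Nadir} = 31.5, so y_{Nadir} = 42.
Then y_{Pike} = 59.5 − 0.5·42 = 38.5.
Price P = 357 − 2·80.5 = 196.
Nadir's profit: (196 − 112)·42 = 3528.

3528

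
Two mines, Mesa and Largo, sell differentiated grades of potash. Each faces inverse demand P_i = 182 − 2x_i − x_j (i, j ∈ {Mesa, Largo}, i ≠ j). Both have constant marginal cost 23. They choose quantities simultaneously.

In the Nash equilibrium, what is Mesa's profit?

Mine Mesa's profit: π = x_{Mesa}(182 − 2x_{Mesa} − x_{Largo}) − 23x_{Mesa}.
∂π/∂x_{Mesa} = 159 − 4x_{Mesa} − x_{Largo} = 0 ⇒ x_{Mesa} = 39.75 − 0.25x_{Largo}.
Setting x_{Mesa} = x_{Largo} in the reaction function: x_{Mesa} = 39.75 − 0.25x_{Mesa}, so x_{Mesa} = 39.75 / 1.25 = 31.8.
P_{Mesa} = 182 − 2·31.8 − 31.8 = 86.6.
Profit = (86.6 − 23)·31.8 = 2022.48.

2022.48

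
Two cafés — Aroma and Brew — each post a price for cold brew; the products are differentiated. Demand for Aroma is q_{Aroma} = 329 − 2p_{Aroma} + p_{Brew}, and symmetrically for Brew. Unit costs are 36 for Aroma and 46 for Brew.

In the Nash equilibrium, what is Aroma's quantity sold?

198

Aroma's profit: π = (p_{Aroma} − 36)(329 − 2p_{Aroma} + p_{Brew}).
∂π/∂p_{Aroma} = 401 − 4p_{Aroma} + p_{Brew} = 0 ⇒ p_{Aroma} = 100.25 + 0.25p_{Brew}.
Similarly p_{Brew} = 105.25 + 0.25p_{Aroma}.
Plugging p_{Brew} into Aroma's best response: p_{Aroma} = 100.25 + 0.25(105.25 + 0.25p_{Aroma}) ⇒ 0.9375p_{Aroma} = 126.5625, so p_{Aroma} = 135.
Then p_{Brew} = 105.25 + 0.25·135 = 139.
q_{Aroma} = 329 − 2·135 + 139 = 198.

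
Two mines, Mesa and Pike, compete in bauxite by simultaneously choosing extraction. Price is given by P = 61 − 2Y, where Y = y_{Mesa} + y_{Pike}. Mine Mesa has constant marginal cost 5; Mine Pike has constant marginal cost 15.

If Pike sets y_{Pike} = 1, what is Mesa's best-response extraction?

13.5

Mine Mesa's profit: π = y_{Mesa}(61 − 2(y_{Mesa} + y_{Pike})) − 5y_{Mesa}.
∂π/∂y_{Mesa} = 56 − 4y_{Mesa} − 2y_{Pike} = 0, so y_{Mesa} = 14 − 0.5y_{Pike}.
At y_{Pike} = 1: y_{Mesa} = 14 − 0.5·1 = 13.5.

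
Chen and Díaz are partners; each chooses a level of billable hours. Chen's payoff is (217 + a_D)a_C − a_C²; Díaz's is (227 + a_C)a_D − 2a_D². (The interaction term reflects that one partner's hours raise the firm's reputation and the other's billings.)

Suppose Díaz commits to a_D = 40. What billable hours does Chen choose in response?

Expanding Chen's payoff: 217a_C + a_Da_C − a_C².
∂π/∂a_C = 217 + a_D − 2a_C = 0, so a_C = 108.5 + 0.5a_D.
At a_D = 40: a_C = 108.5 + 0.5·40 = 128.5.

128.5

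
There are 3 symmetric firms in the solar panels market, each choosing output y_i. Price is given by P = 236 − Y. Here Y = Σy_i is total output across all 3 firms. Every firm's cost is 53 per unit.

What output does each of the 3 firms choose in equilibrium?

45.75

A representative firm's profit is π_i = y_i(236 − Y) − 53y_i, with Y = y_i + Σ_{j≠i} y_j.
First-order condition: 183 − 2y_i − Σ_{j≠i} y_j = 0.
In a symmetric equilibrium every firm chooses the same y, so Σ_{j≠i} y_j = 2y. The condition becomes 183 − 4y = 0, giving y = 183/4 = 45.75.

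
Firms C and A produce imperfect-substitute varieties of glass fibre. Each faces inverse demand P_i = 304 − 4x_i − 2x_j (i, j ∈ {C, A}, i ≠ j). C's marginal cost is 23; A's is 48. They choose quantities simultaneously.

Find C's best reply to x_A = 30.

Firm C's profit: π = x_C(304 − 4x_C − 2x_A) − 23x_C.
∂π/∂x_C = 281 − 8x_C − 2x_A = 0 ⇒ x_C = 35.125 − 0.25x_A.
At x_A = 30: x_C = 35.125 − 0.25·30 = 27.625.

27.625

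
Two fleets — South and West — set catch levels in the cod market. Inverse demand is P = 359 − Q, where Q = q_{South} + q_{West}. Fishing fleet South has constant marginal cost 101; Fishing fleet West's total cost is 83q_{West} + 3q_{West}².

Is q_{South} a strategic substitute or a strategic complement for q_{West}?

strategic substitutes

Fishing fleet South's profit: π = q_{South}(359 − (q_{South} + q_{West})) − 101q_{South}.
∂π/∂q_{South} = 258 − 2q_{South} − q_{West} = 0, so q_{South} = 129 − 0.5q_{West}.
The best-response slope dq_{South}/dq_{West} = −0.5 < 0: the reaction function is downward-sloping, so the choices are strategic substitutes.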